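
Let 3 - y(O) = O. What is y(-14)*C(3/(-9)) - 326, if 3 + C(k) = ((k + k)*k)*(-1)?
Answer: -3427/9 ≈ -380.78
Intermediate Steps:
C(k) = -3 - 2*k² (C(k) = -3 + ((k + k)*k)*(-1) = -3 + ((2*k)*k)*(-1) = -3 + (2*k²)*(-1) = -3 - 2*k²)
y(O) = 3 - O
y(-14)*C(3/(-9)) - 326 = (3 - 1*(-14))*(-3 - 2*(3/(-9))²) - 326 = (3 + 14)*(-3 - 2*(3*(-⅑))²) - 326 = 17*(-3 - 2*(-⅓)²) - 326 = 17*(-3 - 2*⅑) - 326 = 17*(-3 - 2/9) - 326 = 17*(-29/9) - 326 = -493/9 - 326 = -3427/9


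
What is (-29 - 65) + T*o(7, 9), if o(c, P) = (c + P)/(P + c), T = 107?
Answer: 13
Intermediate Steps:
o(c, P) = 1 (o(c, P) = (P + c)/(P + c) = 1)
(-29 - 65) + T*o(7, 9) = (-29 - 65) + 107*1 = -94 + 107 = 13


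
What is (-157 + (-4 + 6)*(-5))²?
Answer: 27889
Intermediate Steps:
(-157 + (-4 + 6)*(-5))² = (-157 + 2*(-5))² = (-157 - 10)² = (-167)² = 27889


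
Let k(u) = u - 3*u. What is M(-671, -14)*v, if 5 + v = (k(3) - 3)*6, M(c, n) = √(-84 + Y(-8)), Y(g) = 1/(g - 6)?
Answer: -59*I*√16478/14 ≈ -540.97*I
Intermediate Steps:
Y(g) = 1/(-6 + g)
k(u) = -2*u
M(c, n) = I*√16478/14 (M(c, n) = √(-84 + 1/(-6 - 8)) = √(-84 + 1/(-14)) = √(-84 - 1/14) = √(-1177/14) = I*√16478/14)
v = -59 (v = -5 + (-2*3 - 3)*6 = -5 + (-6 - 3)*6 = -5 - 9*6 = -5 - 54 = -59)
M(-671, -14)*v = (I*√16478/14)*(-59) = -59*I*√16478/14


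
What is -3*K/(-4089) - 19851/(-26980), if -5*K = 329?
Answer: 537907/782420 ≈ 0.68749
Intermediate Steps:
K = -329/5 (K = -⅕*329 = -329/5 ≈ -65.800)
-3*K/(-4089) - 19851/(-26980) = -3*(-329/5)/(-4089) - 19851/(-26980) = (987/5)*(-1/4089) - 19851*(-1/26980) = -7/145 + 19851/26980 = 537907/782420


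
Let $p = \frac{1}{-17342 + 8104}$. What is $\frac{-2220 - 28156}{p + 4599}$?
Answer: $- \frac{280613488}{42485561} \approx -6.6049$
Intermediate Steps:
$p = - \frac{1}{9238}$ ($p = \frac{1}{-9238} = - \frac{1}{9238} \approx -0.00010825$)
$\frac{-2220 - 28156}{p + 4599} = \frac{-2220 - 28156}{- \frac{1}{9238} + 4599} = - \frac{30376}{\frac{42485561}{9238}} = \left(-30376\right) \frac{9238}{42485561} = - \frac{280613488}{42485561}$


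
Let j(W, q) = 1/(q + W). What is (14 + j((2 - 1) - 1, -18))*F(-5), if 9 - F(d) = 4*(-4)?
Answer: 6275/18 ≈ 348.61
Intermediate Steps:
F(d) = 25 (F(d) = 9 - 4*(-4) = 9 - 1*(-16) = 9 + 16 = 25)
j(W, q) = 1/(W + q)
(14 + j((2 - 1) - 1, -18))*F(-5) = (14 + 1/(((2 - 1) - 1) - 18))*25 = (14 + 1/((1 - 1) - 18))*25 = (14 + 1/(0 - 18))*25 = (14 + 1/(-18))*25 = (14 - 1/18)*25 = (251/18)*25 = 6275/18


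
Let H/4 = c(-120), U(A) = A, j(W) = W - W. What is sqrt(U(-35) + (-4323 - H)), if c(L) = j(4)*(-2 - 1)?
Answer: I*sqrt(4358) ≈ 66.015*I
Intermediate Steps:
j(W) = 0
c(L) = 0 (c(L) = 0*(-2 - 1) = 0*(-3) = 0)
H = 0 (H = 4*0 = 0)
sqrt(U(-35) + (-4323 - H)) = sqrt(-35 + (-4323 - 1*0)) = sqrt(-35 + (-4323 + 0)) = sqrt(-35 - 4323) = sqrt(-4358) = I*sqrt(4358)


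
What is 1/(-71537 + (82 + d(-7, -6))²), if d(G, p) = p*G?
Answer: -1/56161 ≈ -1.7806e-5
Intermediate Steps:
d(G, p) = G*p
1/(-71537 + (82 + d(-7, -6))²) = 1/(-71537 + (82 - 7*(-6))²) = 1/(-71537 + (82 + 42)²) = 1/(-71537 + 124²) = 1/(-71537 + 15376) = 1/(-56161) = -1/56161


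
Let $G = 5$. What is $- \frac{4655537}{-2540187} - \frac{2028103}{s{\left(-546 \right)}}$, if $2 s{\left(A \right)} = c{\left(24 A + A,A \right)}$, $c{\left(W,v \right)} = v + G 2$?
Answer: $\frac{5153008559177}{680770116} \approx 7569.4$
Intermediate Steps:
$c{\left(W,v \right)} = 10 + v$ ($c{\left(W,v \right)} = v + 5 \cdot 2 = v + 10 = 10 + v$)
$s{\left(A \right)} = 5 + \frac{A}{2}$ ($s{\left(A \right)} = \frac{10 + A}{2} = 5 + \frac{A}{2}$)
$- \frac{4655537}{-2540187} - \frac{2028103}{s{\left(-546 \right)}} = - \frac{4655537}{-2540187} - \frac{2028103}{5 + \frac{1}{2} \left(-546\right)} = \left(-4655537\right) \left(- \frac{1}{2540187}\right) - \frac{2028103}{5 - 273} = \frac{4655537}{2540187} - \frac{2028103}{-268} = \frac{4655537}{2540187} - - \frac{2028103}{268} = \frac{4655537}{2540187} + \frac{2028103}{268} = \frac{5153008559177}{680770116}$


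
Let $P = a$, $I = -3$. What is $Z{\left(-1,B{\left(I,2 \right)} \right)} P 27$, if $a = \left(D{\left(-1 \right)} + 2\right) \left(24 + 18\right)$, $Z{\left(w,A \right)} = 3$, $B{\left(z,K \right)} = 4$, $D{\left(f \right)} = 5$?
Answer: $23814$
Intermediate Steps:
$a = 294$ ($a = \left(5 + 2\right) \left(24 + 18\right) = 7 \cdot 42 = 294$)
$P = 294$
$Z{\left(-1,B{\left(I,2 \right)} \right)} P 27 = 3 \cdot 294 \cdot 27 = 882 \cdot 27 = 23814$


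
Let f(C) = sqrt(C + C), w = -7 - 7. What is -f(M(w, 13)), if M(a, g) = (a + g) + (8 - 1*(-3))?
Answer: -2*sqrt(5) ≈ -4.4721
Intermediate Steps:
w = -14
M(a, g) = 11 + a + g (M(a, g) = (a + g) + (8 + 3) = (a + g) + 11 = 11 + a + g)
f(C) = sqrt(2)*sqrt(C) (f(C) = sqrt(2*C) = sqrt(2)*sqrt(C))
-f(M(w, 13)) = -sqrt(2)*sqrt(11 - 14 + 13) = -sqrt(2)*sqrt(10) = -2*sqrt(5)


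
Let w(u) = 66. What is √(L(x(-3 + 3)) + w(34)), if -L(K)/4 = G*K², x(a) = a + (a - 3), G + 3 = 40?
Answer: I*√1266 ≈ 35.581*I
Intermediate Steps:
G = 37 (G = -3 + 40 = 37)
x(a) = -3 + 2*a (x(a) = a + (-3 + a) = -3 + 2*a)
L(K) = -148*K²
√(L(x(-3 + 3)) + w(34)) = √(-148*(-3 + 2*(-3 + 3))² + 66) = √(-148*(-3 + 2*0)² + 66) = √(-148*(-3 + 0)² + 66) = √(-148*(-3)² + 66) = √(-148*9 + 66) = √(-1332 + 66) = √(-1266) = I*√1266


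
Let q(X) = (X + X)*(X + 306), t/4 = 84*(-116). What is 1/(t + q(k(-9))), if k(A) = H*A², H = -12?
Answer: 1/1255728 ≈ 7.9635e-7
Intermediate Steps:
k(A) = -12*A²
t = -38976 (t = 4*(84*(-116)) = 4*(-9744) = -38976)
q(X) = 2*X*(306 + X) (q(X) = (2*X)*(306 + X) = 2*X*(306 + X))
1/(t + q(k(-9))) = 1/(-38976 + 2*(-12*(-9)²)*(306 - 12*(-9)²)) = 1/(-38976 + 2*(-12*81)*(306 - 12*81)) = 1/(-38976 + 2*(-972)*(306 - 972)) = 1/(-38976 + 2*(-972)*(-666)) = 1/(-38976 + 1294704) = 1/1255728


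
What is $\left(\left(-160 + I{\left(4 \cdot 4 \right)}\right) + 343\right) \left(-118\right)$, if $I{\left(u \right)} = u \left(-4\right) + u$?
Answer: $-15930$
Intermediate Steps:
$I{\left(u \right)} = - 3 u$ ($I{\left(u \right)} = - 4 u + u = - 3 u$)
$\left(\left(-160 + I{\left(4 \cdot 4 \right)}\right) + 343\right) \left(-118\right) = \left(\left(-160 - 3 \cdot 4 \cdot 4\right) + 343\right) \left(-118\right) = \left(\left(-160 - 48\right) + 343\right) \left(-118\right) = \left(-208 + 343\right) \left(-118\right) = 135 \left(-118\right) = -15930$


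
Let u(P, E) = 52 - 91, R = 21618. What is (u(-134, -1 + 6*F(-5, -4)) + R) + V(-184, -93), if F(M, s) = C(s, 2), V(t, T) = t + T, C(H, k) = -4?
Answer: 21302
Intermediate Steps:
V(t, T) = T + t
F(M, s) = -4
u(P, E) = -39
(u(-134, -1 + 6*F(-5, -4)) + R) + V(-184, -93) = (-39 + 21618) + (-93 - 184) = 21579 - 277 = 21302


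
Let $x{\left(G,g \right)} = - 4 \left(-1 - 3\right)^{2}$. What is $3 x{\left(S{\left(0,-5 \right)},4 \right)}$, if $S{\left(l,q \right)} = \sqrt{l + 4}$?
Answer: $-192$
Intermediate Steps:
$S{\left(l,q \right)} = \sqrt{4 + l}$
$x{\left(G,g \right)} = -64$ ($x{\left(G,g \right)} = - 4 \left(-4\right)^{2} = \left(-4\right) 16 = -64$)
$3 x{\left(S{\left(0,-5 \right)},4 \right)} = 3 \left(-64\right) = -192$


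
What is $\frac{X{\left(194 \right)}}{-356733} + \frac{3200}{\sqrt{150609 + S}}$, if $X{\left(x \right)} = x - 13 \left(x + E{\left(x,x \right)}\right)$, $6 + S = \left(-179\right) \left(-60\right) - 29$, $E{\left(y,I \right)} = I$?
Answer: $\frac{4850}{356733} + \frac{1600 \sqrt{161314}}{80657} \approx 7.9809$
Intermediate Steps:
$S = 10705$ ($S = -6 - -10711 = -6 + \left(10740 - 29\right) = -6 + 10711 = 10705$)
$X{\left(x \right)} = - 25 x$ ($X{\left(x \right)} = x - 13 \left(x + x\right) = x - 13 \cdot 2 x = x - 26 x = - 25 x$)
$\frac{X{\left(194 \right)}}{-356733} + \frac{3200}{\sqrt{150609 + S}} = \frac{\left(-25\right) 194}{-356733} + \frac{3200}{\sqrt{150609 + 10705}} = \left(-4850\right) \left(- \frac{1}{356733}\right) + \frac{3200}{\sqrt{161314}} = \frac{4850}{356733} + 3200 \frac{\sqrt{161314}}{161314} = \frac{4850}{356733} + \frac{1600 \sqrt{161314}}{80657}$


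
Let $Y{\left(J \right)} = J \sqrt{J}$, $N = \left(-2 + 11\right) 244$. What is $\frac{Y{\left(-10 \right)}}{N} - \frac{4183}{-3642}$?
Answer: $\frac{4183}{3642} - \frac{5 i \sqrt{10}}{1098} \approx 1.1485 - 0.0144 i$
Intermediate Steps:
$N = 2196$ ($N = 9 \cdot 244 = 2196$)
$Y{\left(J \right)} = J^{\frac{3}{2}}$
$\frac{Y{\left(-10 \right)}}{N} - \frac{4183}{-3642} = \frac{\left(-10\right)^{\frac{3}{2}}}{2196} - \frac{4183}{-3642} = - 10 i \sqrt{10} \cdot \frac{1}{2196} - - \frac{4183}{3642} = - \frac{5 i \sqrt{10}}{1098} + \frac{4183}{3642} = \frac{4183}{3642} - \frac{5 i \sqrt{10}}{1098}$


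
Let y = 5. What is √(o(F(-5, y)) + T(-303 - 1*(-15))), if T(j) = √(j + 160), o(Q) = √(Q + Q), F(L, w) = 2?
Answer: √(2 + 8*I*√2) ≈ 2.597 + 2.1782*I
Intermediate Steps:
o(Q) = √2*√Q (o(Q) = √(2*Q) = √2*√Q)
T(j) = √(160 + j)
√(o(F(-5, y)) + T(-303 - 1*(-15))) = √(√2*√2 + √(160 + (-303 - 1*(-15)))) = √(2 + √(160 + (-303 + 15))) = √(2 + √(160 - 288)) = √(2 + √(-128)) = √(2 + 8*I*√2)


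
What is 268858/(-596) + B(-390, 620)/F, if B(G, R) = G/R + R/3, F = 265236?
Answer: -3315947442565/7350750504 ≈ -451.10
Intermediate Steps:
B(G, R) = R/3 + G/R (B(G, R) = G/R + R*(⅓) = G/R + R/3 = R/3 + G/R)
268858/(-596) + B(-390, 620)/F = 268858/(-596) + ((⅓)*620 - 390/620)/265236 = 268858*(-1/596) + (620/3 - 390*1/620)*(1/265236) = -134429/298 + (620/3 - 39/62)*(1/265236) = -134429/298 + (38323/186)*(1/265236) = -134429/298 + 38323/49333896 = -3315947442565/7350750504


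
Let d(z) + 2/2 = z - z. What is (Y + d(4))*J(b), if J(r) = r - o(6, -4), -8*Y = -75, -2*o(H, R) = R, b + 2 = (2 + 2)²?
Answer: 201/2 ≈ 100.50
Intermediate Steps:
b = 14 (b = -2 + (2 + 2)² = -2 + 4² = -2 + 16 = 14)
o(H, R) = -R/2
Y = 75/8 (Y = -⅛*(-75) = 75/8 ≈ 9.3750)
d(z) = -1 (d(z) = -1 + (z - z) = -1 + 0 = -1)
J(r) = -2 + r (J(r) = r - (-1)*(-4)/2 = r - 1*2 = r - 2 = -2 + r)
(Y + d(4))*J(b) = (75/8 - 1)*(-2 + 14) = (67/8)*12 = 201/2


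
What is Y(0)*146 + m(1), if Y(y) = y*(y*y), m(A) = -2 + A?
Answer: -1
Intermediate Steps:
Y(y) = y³ (Y(y) = y*y² = y³)
Y(0)*146 + m(1) = 0³*146 + (-2 + 1) = 0*146 - 1 = 0 - 1 = -1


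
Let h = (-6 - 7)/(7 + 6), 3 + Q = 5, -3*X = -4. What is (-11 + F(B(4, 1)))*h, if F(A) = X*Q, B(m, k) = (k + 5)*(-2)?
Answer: 25/3 ≈ 8.3333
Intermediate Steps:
B(m, k) = -10 - 2*k (B(m, k) = (5 + k)*(-2) = -10 - 2*k)
X = 4/3 (X = -⅓*(-4) = 4/3 ≈ 1.3333)
Q = 2 (Q = -3 + 5 = 2)
h = -1 (h = -13/13 = -13*1/13 = -1)
F(A) = 8/3 (F(A) = (4/3)*2 = 8/3)
(-11 + F(B(4, 1)))*h = (-11 + 8/3)*(-1) = -25/3*(-1) = 25/3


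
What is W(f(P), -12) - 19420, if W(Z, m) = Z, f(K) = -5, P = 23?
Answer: -19425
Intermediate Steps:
W(f(P), -12) - 19420 = -5 - 19420 = -19425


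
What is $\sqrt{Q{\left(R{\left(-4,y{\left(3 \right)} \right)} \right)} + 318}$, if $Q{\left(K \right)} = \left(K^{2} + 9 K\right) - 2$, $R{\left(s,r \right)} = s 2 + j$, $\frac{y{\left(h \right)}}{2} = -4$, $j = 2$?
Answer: $\sqrt{298} \approx 17.263$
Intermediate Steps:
$y{\left(h \right)} = -8$ ($y{\left(h \right)} = 2 \left(-4\right) = -8$)
$R{\left(s,r \right)} = 2 + 2 s$ ($R{\left(s,r \right)} = s 2 + 2 = 2 s + 2 = 2 + 2 s$)
$Q{\left(K \right)} = -2 + K^{2} + 9 K$
$\sqrt{Q{\left(R{\left(-4,y{\left(3 \right)} \right)} \right)} + 318} = \sqrt{\left(-2 + \left(2 + 2 \left(-4\right)\right)^{2} + 9 \left(2 + 2 \left(-4\right)\right)\right) + 318} = \sqrt{\left(-2 + \left(2 - 8\right)^{2} + 9 \left(2 - 8\right)\right) + 318} = \sqrt{\left(-2 + \left(-6\right)^{2} + 9 \left(-6\right)\right) + 318} = \sqrt{\left(-2 + 36 - 54\right) + 318} = \sqrt{-20 + 318} = \sqrt{298}$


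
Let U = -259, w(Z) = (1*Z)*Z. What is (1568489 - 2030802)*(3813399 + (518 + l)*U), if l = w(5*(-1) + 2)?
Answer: -1699881443578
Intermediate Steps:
w(Z) = Z**2 (w(Z) = Z*Z = Z**2)
l = 9 (l = (5*(-1) + 2)**2 = (-5 + 2)**2 = (-3)**2 = 9)
(1568489 - 2030802)*(3813399 + (518 + l)*U) = (1568489 - 2030802)*(3813399 + (518 + 9)*(-259)) = -462313*(3813399 + 527*(-259)) = -462313*(3813399 - 136493) = -462313*3676906 = -1699881443578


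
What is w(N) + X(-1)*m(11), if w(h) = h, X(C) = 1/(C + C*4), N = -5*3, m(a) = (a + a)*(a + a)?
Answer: -559/5 ≈ -111.80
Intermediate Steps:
m(a) = 4*a**2 (m(a) = (2*a)*(2*a) = 4*a**2)
N = -15
X(C) = 1/(5*C) (X(C) = 1/(C + 4*C) = 1/(5*C))
w(N) + X(-1)*m(11) = -15 + ((1/5)/(-1))*(4*11**2) = -15 + ((1/5)*(-1))*(4*121) = -15 - 1/5*484 = -15 - 484/5 = -559/5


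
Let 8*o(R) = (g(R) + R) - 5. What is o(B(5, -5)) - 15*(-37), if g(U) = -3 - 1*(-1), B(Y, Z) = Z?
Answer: 1107/2 ≈ 553.50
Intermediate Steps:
g(U) = -2 (g(U) = -3 + 1 = -2)
o(R) = -7/8 + R/8 (o(R) = ((-2 + R) - 5)/8 = (-7 + R)/8 = -7/8 + R/8)
o(B(5, -5)) - 15*(-37) = (-7/8 + (⅛)*(-5)) - 15*(-37) = (-7/8 - 5/8) + 555 = -3/2 + 555 = 1107/2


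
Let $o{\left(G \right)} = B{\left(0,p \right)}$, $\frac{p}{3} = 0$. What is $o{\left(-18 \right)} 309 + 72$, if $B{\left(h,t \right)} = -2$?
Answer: $-546$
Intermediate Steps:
$p = 0$ ($p = 3 \cdot 0 = 0$)
$o{\left(G \right)} = -2$
$o{\left(-18 \right)} 309 + 72 = \left(-2\right) 309 + 72 = -618 + 72 = -546$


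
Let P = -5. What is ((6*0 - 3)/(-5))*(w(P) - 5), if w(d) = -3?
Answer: -24/5 ≈ -4.8000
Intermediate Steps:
((6*0 - 3)/(-5))*(w(P) - 5) = ((6*0 - 3)/(-5))*(-3 - 5) = ((0 - 3)*(-⅕))*(-8) = -3*(-⅕)*(-8) = (⅗)*(-8) = -24/5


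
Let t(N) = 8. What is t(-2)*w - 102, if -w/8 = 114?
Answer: -7398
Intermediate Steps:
w = -912 (w = -8*114 = -912)
t(-2)*w - 102 = 8*(-912) - 102 = -7296 - 102 = -7398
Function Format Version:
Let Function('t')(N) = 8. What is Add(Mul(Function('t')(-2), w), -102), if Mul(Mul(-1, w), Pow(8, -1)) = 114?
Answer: -7398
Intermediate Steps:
w = -912 (w = Mul(-8, 114) = -912)
Add(Mul(Function('t')(-2), w), -102) = Add(Mul(8, -912), -102) = Add(-7296, -102) = -7398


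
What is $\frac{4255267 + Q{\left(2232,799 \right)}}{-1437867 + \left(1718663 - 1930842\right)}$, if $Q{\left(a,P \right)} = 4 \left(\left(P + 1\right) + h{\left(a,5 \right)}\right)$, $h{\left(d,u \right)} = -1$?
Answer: $- \frac{4258463}{1650046} \approx -2.5808$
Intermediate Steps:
$Q{\left(a,P \right)} = 4 P$ ($Q{\left(a,P \right)} = 4 \left(\left(P + 1\right) - 1\right) = 4 \left(\left(1 + P\right) - 1\right) = 4 P$)
$\frac{4255267 + Q{\left(2232,799 \right)}}{-1437867 + \left(1718663 - 1930842\right)} = \frac{4255267 + 4 \cdot 799}{-1437867 + \left(1718663 - 1930842\right)} = \frac{4255267 + 3196}{-1437867 - 212179} = \frac{4258463}{-1650046} = 4258463 \left(- \frac{1}{1650046}\right) = - \frac{4258463}{1650046}$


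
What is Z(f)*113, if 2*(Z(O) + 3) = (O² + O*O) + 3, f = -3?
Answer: 1695/2 ≈ 847.50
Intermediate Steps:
Z(O) = -3/2 + O² (Z(O) = -3 + ((O² + O*O) + 3)/2 = -3 + ((O² + O²) + 3)/2 = -3 + (2*O² + 3)/2 = -3 + (3 + 2*O²)/2 = -3 + (3/2 + O²) = -3/2 + O²)
Z(f)*113 = (-3/2 + (-3)²)*113 = (-3/2 + 9)*113 = (15/2)*113 = 1695/2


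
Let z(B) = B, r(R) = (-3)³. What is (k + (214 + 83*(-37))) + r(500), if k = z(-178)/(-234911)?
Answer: -677483146/234911 ≈ -2884.0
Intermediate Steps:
r(R) = -27
k = 178/234911 (k = -178/(-234911) = -178*(-1/234911) = 178/234911 ≈ 0.00075773)
(k + (214 + 83*(-37))) + r(500) = (178/234911 + (214 + 83*(-37))) - 27 = (178/234911 + (214 - 3071)) - 27 = (178/234911 - 2857) - 27 = -671140549/234911 - 27 = -677483146/234911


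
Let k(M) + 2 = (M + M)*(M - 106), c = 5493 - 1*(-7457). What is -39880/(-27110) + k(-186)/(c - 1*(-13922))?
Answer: 200819889/36424996 ≈ 5.5132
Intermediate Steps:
c = 12950 (c = 5493 + 7457 = 12950)
k(M) = -2 + 2*M*(-106 + M) (k(M) = -2 + (M + M)*(M - 106) = -2 + (2*M)*(-106 + M) = -2 + 2*M*(-106 + M))
-39880/(-27110) + k(-186)/(c - 1*(-13922)) = -39880/(-27110) + (-2 - 212*(-186) + 2*(-186)²)/(12950 - 1*(-13922)) = -39880*(-1/27110) + (-2 + 39432 + 2*34596)/(12950 + 13922) = 3988/2711 + (-2 + 39432 + 69192)/26872 = 3988/2711 + 108622*(1/26872) = 3988/2711 + 54311/13436 = 200819889/36424996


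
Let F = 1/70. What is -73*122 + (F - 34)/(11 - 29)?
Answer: -3739727/420 ≈ -8904.1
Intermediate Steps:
F = 1/70 ≈ 0.014286
-73*122 + (F - 34)/(11 - 29) = -73*122 + (1/70 - 34)/(11 - 29) = -8906 - 2379/70/(-18) = -8906 - 2379/70*(-1/18) = -8906 + 793/420 = -3739727/420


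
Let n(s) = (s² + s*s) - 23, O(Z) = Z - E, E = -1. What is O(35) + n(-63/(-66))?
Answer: 3587/242 ≈ 14.822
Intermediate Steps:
O(Z) = 1 + Z (O(Z) = Z - 1*(-1) = Z + 1 = 1 + Z)
n(s) = -23 + 2*s² (n(s) = (s² + s²) - 23 = 2*s² - 23 = -23 + 2*s²)
O(35) + n(-63/(-66)) = (1 + 35) + (-23 + 2*(-63/(-66))²) = 36 + (-23 + 2*(-63*(-1/66))²) = 36 + (-23 + 2*(21/22)²) = 36 + (-23 + 2*(441/484)) = 36 + (-23 + 441/242) = 36 - 5125/242 = 3587/242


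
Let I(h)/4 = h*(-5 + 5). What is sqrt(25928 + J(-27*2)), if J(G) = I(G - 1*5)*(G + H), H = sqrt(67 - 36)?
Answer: 2*sqrt(6482) ≈ 161.02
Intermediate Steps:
H = sqrt(31) ≈ 5.5678
I(h) = 0 (I(h) = 4*(h*(-5 + 5)) = 4*(h*0) = 4*0 = 0)
J(G) = 0 (J(G) = 0*(G + sqrt(31)) = 0)
sqrt(25928 + J(-27*2)) = sqrt(25928 + 0) = sqrt(25928) = 2*sqrt(6482)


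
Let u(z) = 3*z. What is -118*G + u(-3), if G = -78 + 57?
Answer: 2469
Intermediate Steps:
G = -21
-118*G + u(-3) = -118*(-21) + 3*(-3) = 2478 - 9 = 2469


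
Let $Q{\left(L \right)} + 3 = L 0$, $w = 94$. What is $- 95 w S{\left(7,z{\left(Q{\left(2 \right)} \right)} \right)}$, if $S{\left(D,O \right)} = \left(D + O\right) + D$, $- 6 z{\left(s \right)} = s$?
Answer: $-129485$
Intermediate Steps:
$Q{\left(L \right)} = -3$ ($Q{\left(L \right)} = -3 + L 0 = -3 + 0 = -3$)
$z{\left(s \right)} = - \frac{s}{6}$
$S{\left(D,O \right)} = O + 2 D$
$- 95 w S{\left(7,z{\left(Q{\left(2 \right)} \right)} \right)} = \left(-95\right) 94 \left(\left(- \frac{1}{6}\right) \left(-3\right) + 2 \cdot 7\right) = - 8930 \left(\frac{1}{2} + 14\right) = \left(-8930\right) \frac{29}{2} = -129485$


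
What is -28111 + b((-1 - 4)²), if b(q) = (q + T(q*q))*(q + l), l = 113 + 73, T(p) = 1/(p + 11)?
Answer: -14523485/636 ≈ -22836.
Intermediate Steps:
T(p) = 1/(11 + p)
l = 186
b(q) = (186 + q)*(q + 1/(11 + q²)) (b(q) = (q + 1/(11 + q*q))*(q + 186) = (q + 1/(11 + q²))*(186 + q) = (186 + q)*(q + 1/(11 + q²)))
-28111 + b((-1 - 4)²) = -28111 + (186 + (-1 - 4)² + (-1 - 4)²*(11 + ((-1 - 4)²)²)*(186 + (-1 - 4)²))/(11 + ((-1 - 4)²)²) = -28111 + (186 + (-5)² + (-5)²*(11 + ((-5)²)²)*(186 + (-5)²))/(11 + ((-5)²)²) = -28111 + (186 + 25 + 25*(11 + 25²)*(186 + 25))/(11 + 25²) = -28111 + (186 + 25 + 25*(11 + 625)*211)/(11 + 625) = -28111 + (186 + 25 + 25*636*211)/636 = -28111 + (186 + 25 + 3354900)/636 = -28111 + (1/636)*3355111 = -28111 + 3355111/636 = -14523485/636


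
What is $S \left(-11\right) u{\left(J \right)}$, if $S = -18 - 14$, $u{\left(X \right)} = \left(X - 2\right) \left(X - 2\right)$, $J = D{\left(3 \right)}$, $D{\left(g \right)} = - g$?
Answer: $8800$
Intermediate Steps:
$J = -3$ ($J = \left(-1\right) 3 = -3$)
$u{\left(X \right)} = \left(-2 + X\right)^{2}$ ($u{\left(X \right)} = \left(-2 + X\right) \left(-2 + X\right) = \left(-2 + X\right)^{2}$)
$S = -32$ ($S = -18 - 14 = -32$)
$S \left(-11\right) u{\left(J \right)} = \left(-32\right) \left(-11\right) \left(-2 - 3\right)^{2} = 352 \left(-5\right)^{2} = 352 \cdot 25 = 8800$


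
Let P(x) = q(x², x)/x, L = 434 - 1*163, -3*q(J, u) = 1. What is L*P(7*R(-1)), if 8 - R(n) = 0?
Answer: -271/168 ≈ -1.6131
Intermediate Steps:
R(n) = 8 (R(n) = 8 - 1*0 = 8 + 0 = 8)
q(J, u) = -⅓ (q(J, u) = -⅓*1 = -⅓)
L = 271 (L = 434 - 163 = 271)
P(x) = -1/(3*x)
L*P(7*R(-1)) = 271*(-1/(3*(7*8))) = 271*(-⅓/56) = 271*(-⅓*1/56) = 271*(-1/168) = -271/168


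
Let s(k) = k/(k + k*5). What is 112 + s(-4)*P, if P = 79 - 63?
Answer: 344/3 ≈ 114.67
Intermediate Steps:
s(k) = ⅙ (s(k) = k/(k + 5*k) = k/((6*k)) = k*(1/(6*k)) = ⅙)
P = 16
112 + s(-4)*P = 112 + (⅙)*16 = 112 + 8/3 = 344/3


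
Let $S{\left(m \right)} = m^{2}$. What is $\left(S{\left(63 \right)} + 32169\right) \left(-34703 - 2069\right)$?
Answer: $-1328866536$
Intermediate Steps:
$\left(S{\left(63 \right)} + 32169\right) \left(-34703 - 2069\right) = \left(63^{2} + 32169\right) \left(-34703 - 2069\right) = \left(3969 + 32169\right) \left(-36772\right) = 36138 \left(-36772\right) = -1328866536$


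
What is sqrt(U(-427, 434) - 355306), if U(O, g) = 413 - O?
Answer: 7*I*sqrt(7234) ≈ 595.37*I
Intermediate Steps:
sqrt(U(-427, 434) - 355306) = sqrt((413 - 1*(-427)) - 355306) = sqrt((413 + 427) - 355306) = sqrt(840 - 355306) = sqrt(-354466) = 7*I*sqrt(7234)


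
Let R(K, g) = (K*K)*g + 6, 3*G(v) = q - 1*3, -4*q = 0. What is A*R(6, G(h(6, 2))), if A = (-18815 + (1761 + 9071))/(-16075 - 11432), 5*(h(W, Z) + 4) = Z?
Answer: -79830/9169 ≈ -8.7065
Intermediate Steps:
q = 0 (q = -1/4*0 = 0)
h(W, Z) = -4 + Z/5
G(v) = -1 (G(v) = (0 - 1*3)/3 = (0 - 3)/3 = (1/3)*(-3) = -1)
A = 2661/9169 (A = (-18815 + 10832)/(-27507) = -7983*(-1/27507) = 2661/9169 ≈ 0.29022)
R(K, g) = 6 + g*K**2 (R(K, g) = K**2*g + 6 = g*K**2 + 6 = 6 + g*K**2)
A*R(6, G(h(6, 2))) = 2661*(6 - 1*6**2)/9169 = 2661*(6 - 1*36)/9169 = 2661*(6 - 36)/9169 = (2661/9169)*(-30) = -79830/9169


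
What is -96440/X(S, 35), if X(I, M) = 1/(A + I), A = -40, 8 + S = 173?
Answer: -12055000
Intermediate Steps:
S = 165 (S = -8 + 173 = 165)
X(I, M) = 1/(-40 + I)
-96440/X(S, 35) = -96440/(1/(-40 + 165)) = -96440/(1/125) = -96440/1/125 = -96440*125 = -12055000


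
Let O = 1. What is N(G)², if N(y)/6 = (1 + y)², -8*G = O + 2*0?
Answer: 21609/1024 ≈ 21.103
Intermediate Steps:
G = -⅛ (G = -(1 + 2*0)/8 = -(1 + 0)/8 = -⅛*1 = -⅛ ≈ -0.12500)
N(y) = 6*(1 + y)²
N(G)² = (6*(1 - ⅛)²)² = (6*(7/8)²)² = (6*(49/64))² = (147/32)² = 21609/1024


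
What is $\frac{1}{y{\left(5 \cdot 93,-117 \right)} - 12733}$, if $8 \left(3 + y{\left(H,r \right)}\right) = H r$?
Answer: $- \frac{8}{156293} \approx -5.1186 \cdot 10^{-5}$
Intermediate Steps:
$y{\left(H,r \right)} = -3 + \frac{H r}{8}$
$\frac{1}{y{\left(5 \cdot 93,-117 \right)} - 12733} = \frac{1}{\left(-3 + \frac{1}{8} \cdot 5 \cdot 93 \left(-117\right)\right) - 12733} = \frac{1}{\left(-3 + \frac{1}{8} \cdot 465 \left(-117\right)\right) - 12733} = \frac{1}{\left(-3 - \frac{54405}{8}\right) - 12733} = \frac{1}{- \frac{54429}{8} - 12733} = \frac{1}{- \frac{156293}{8}} = - \frac{8}{156293}$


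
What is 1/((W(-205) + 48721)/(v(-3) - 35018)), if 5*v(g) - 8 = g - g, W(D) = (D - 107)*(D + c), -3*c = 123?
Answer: -175082/627365 ≈ -0.27908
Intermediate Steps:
c = -41 (c = -⅓*123 = -41)
W(D) = (-107 + D)*(-41 + D) (W(D) = (D - 107)*(D - 41) = (-107 + D)*(-41 + D))
v(g) = 8/5 (v(g) = 8/5 + (g - g)/5 = 8/5 + (⅕)*0 = 8/5 + 0 = 8/5)
1/((W(-205) + 48721)/(v(-3) - 35018)) = 1/(((4387 + (-205)² - 148*(-205)) + 48721)/(8/5 - 35018)) = 1/(((4387 + 42025 + 30340) + 48721)/(-175082/5)) = 1/((76752 + 48721)*(-5/175082)) = 1/(125473*(-5/175082)) = 1/(-627365/175082) = -175082/627365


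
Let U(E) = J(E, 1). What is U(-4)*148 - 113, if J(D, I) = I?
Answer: 35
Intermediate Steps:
U(E) = 1
U(-4)*148 - 113 = 1*148 - 113 = 148 - 113 = 35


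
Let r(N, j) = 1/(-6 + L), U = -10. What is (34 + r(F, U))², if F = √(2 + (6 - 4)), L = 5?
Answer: 1089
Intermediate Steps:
F = 2 (F = √(2 + 2) = √4 = 2)
r(N, j) = -1 (r(N, j) = 1/(-6 + 5) = 1/(-1) = -1)
(34 + r(F, U))² = (34 - 1)² = 33² = 1089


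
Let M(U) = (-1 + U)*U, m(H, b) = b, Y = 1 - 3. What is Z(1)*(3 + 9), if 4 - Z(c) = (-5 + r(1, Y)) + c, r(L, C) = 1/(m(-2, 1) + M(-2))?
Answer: 660/7 ≈ 94.286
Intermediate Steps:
Y = -2
M(U) = U*(-1 + U)
r(L, C) = ⅐ (r(L, C) = 1/(1 - 2*(-1 - 2)) = 1/(1 - 2*(-3)) = 1/(1 + 6) = 1/7 = ⅐)
Z(c) = 62/7 - c (Z(c) = 4 - ((-5 + ⅐) + c) = 4 - (-34/7 + c) = 4 + (34/7 - c) = 62/7 - c)
Z(1)*(3 + 9) = (62/7 - 1*1)*(3 + 9) = (62/7 - 1)*12 = (55/7)*12 = 660/7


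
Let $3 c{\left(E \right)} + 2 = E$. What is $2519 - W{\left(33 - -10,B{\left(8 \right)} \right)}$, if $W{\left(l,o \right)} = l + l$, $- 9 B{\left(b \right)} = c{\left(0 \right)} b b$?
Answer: $2433$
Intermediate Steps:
$c{\left(E \right)} = - \frac{2}{3} + \frac{E}{3}$
$B{\left(b \right)} = \frac{2 b^{2}}{27}$ ($B{\left(b \right)} = - \frac{\left(- \frac{2}{3} + \frac{1}{3} \cdot 0\right) b b}{9} = - \frac{\left(- \frac{2}{3} + 0\right) b^{2}}{9} = - \frac{\left(- \frac{2}{3}\right) b^{2}}{9} = \frac{2 b^{2}}{27}$)
$W{\left(l,o \right)} = 2 l$
$2519 - W{\left(33 - -10,B{\left(8 \right)} \right)} = 2519 - 2 \left(33 - -10\right) = 2519 - 2 \left(33 + 10\right) = 2519 - 2 \cdot 43 = 2519 - 86 = 2433$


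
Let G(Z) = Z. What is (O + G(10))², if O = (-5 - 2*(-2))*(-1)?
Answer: 121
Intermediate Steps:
O = 1 (O = (-5 + 4)*(-1) = -1*(-1) = 1)
(O + G(10))² = (1 + 10)² = 11² = 121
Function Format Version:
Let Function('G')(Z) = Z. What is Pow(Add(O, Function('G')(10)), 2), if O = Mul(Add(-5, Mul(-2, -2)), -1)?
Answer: 121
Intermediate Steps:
O = 1 (O = Mul(Add(-5, 4), -1) = Mul(-1, -1) = 1)
Pow(Add(O, Function('G')(10)), 2) = Pow(Add(1, 10), 2) = Pow(11, 2) = 121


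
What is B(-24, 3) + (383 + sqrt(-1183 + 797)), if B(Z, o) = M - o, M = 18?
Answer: 398 + I*sqrt(386) ≈ 398.0 + 19.647*I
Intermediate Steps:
B(Z, o) = 18 - o
B(-24, 3) + (383 + sqrt(-1183 + 797)) = (18 - 1*3) + (383 + sqrt(-1183 + 797)) = (18 - 3) + (383 + sqrt(-386)) = 15 + (383 + I*sqrt(386)) = 398 + I*sqrt(386)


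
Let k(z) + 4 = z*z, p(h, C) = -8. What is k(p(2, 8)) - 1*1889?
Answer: -1829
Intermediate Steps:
k(z) = -4 + z² (k(z) = -4 + z*z = -4 + z²)
k(p(2, 8)) - 1*1889 = (-4 + (-8)²) - 1*1889 = (-4 + 64) - 1889 = 60 - 1889 = -1829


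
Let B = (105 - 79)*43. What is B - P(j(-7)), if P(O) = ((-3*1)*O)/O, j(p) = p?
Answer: 1121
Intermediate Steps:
P(O) = -3 (P(O) = (-3*O)/O = -3)
B = 1118 (B = 26*43 = 1118)
B - P(j(-7)) = 1118 - 1*(-3) = 1118 + 3 = 1121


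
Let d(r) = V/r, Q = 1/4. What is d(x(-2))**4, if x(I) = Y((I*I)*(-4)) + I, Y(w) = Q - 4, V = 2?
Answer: 4096/279841 ≈ 0.014637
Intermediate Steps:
Q = 1/4 ≈ 0.25000
Y(w) = -15/4 (Y(w) = 1/4 - 4 = -15/4)
x(I) = -15/4 + I
d(r) = 2/r
d(x(-2))**4 = (2/(-15/4 - 2))**4 = (2/(-23/4))**4 = (2*(-4/23))**4 = (-8/23)**4 = 4096/279841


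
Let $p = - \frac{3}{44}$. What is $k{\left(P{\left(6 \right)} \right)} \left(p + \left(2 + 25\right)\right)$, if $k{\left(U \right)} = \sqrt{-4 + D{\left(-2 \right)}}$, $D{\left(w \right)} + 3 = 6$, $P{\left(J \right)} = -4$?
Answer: $\frac{1185 i}{44} \approx 26.932 i$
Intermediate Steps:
$p = - \frac{3}{44}$ ($p = \left(-3\right) \frac{1}{44} = - \frac{3}{44} \approx -0.068182$)
$D{\left(w \right)} = 3$ ($D{\left(w \right)} = -3 + 6 = 3$)
$k{\left(U \right)} = i$ ($k{\left(U \right)} = \sqrt{-4 + 3} = \sqrt{-1} = i$)
$k{\left(P{\left(6 \right)} \right)} \left(p + \left(2 + 25\right)\right) = i \left(- \frac{3}{44} + \left(2 + 25\right)\right) = i \left(- \frac{3}{44} + 27\right) = i \frac{1185}{44} = \frac{1185 i}{44}$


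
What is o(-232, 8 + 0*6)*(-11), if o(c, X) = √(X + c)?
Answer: -44*I*√14 ≈ -164.63*I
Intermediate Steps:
o(-232, 8 + 0*6)*(-11) = √((8 + 0*6) - 232)*(-11) = √((8 + 0) - 232)*(-11) = √(8 - 232)*(-11) = √(-224)*(-11) = (4*I*√14)*(-11) = -44*I*√14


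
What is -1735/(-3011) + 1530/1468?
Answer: 3576905/2210074 ≈ 1.6185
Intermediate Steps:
-1735/(-3011) + 1530/1468 = -1735*(-1/3011) + 1530*(1/1468) = 1735/3011 + 765/734 = 3576905/2210074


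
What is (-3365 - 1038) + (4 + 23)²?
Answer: -3674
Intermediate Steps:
(-3365 - 1038) + (4 + 23)² = -4403 + 27² = -4403 + 729 = -3674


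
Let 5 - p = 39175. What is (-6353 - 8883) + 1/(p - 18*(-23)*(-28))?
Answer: -773409833/50762 ≈ -15236.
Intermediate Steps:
p = -39170 (p = 5 - 1*39175 = 5 - 39175 = -39170)
(-6353 - 8883) + 1/(p - 18*(-23)*(-28)) = (-6353 - 8883) + 1/(-39170 - 18*(-23)*(-28)) = -15236 + 1/(-39170 + 414*(-28)) = -15236 + 1/(-39170 - 11592) = -15236 + 1/(-50762) = -15236 - 1/50762 = -773409833/50762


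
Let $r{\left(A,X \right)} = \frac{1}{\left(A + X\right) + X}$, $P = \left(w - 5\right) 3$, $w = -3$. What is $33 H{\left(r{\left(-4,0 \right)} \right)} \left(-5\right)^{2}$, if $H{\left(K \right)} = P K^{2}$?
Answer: $- \frac{2475}{2} \approx -1237.5$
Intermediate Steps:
$P = -24$ ($P = \left(-3 - 5\right) 3 = \left(-8\right) 3 = -24$)
$r{\left(A,X \right)} = \frac{1}{A + 2 X}$
$H{\left(K \right)} = - 24 K^{2}$
$33 H{\left(r{\left(-4,0 \right)} \right)} \left(-5\right)^{2} = 33 \left(- 24 \left(\frac{1}{-4 + 2 \cdot 0}\right)^{2}\right) \left(-5\right)^{2} = 33 \left(- 24 \left(\frac{1}{-4 + 0}\right)^{2}\right) 25 = 33 \left(- 24 \left(\frac{1}{-4}\right)^{2}\right) 25 = 33 \left(- 24 \left(- \frac{1}{4}\right)^{2}\right) 25 = 33 \left(\left(-24\right) \frac{1}{16}\right) 25 = 33 \left(- \frac{3}{2}\right) 25 = \left(- \frac{99}{2}\right) 25 = - \frac{2475}{2}$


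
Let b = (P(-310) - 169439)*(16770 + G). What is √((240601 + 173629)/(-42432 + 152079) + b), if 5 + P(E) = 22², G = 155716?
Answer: I*√38930389560440734470/36549 ≈ 1.7071e+5*I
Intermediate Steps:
P(E) = 479 (P(E) = -5 + 22² = -5 + 484 = 479)
b = -29143234560 (b = (479 - 169439)*(16770 + 155716) = -168960*172486 = -29143234560)
√((240601 + 173629)/(-42432 + 152079) + b) = √((240601 + 173629)/(-42432 + 152079) - 29143234560) = √(414230/109647 - 29143234560) = √(-3195468239386090/109647) = I*√38930389560440734470/36549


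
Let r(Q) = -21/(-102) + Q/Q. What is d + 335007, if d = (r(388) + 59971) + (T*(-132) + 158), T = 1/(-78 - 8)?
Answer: 577692839/1462 ≈ 3.9514e+5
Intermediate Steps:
r(Q) = 41/34 (r(Q) = -21*(-1/102) + 1 = 7/34 + 1 = 41/34)
T = -1/86 (T = 1/(-86) = -1/86 ≈ -0.011628)
d = 87912605/1462 (d = (41/34 + 59971) + (-1/86*(-132) + 158) = 2039055/34 + (66/43 + 158) = 2039055/34 + 6860/43 = 87912605/1462 ≈ 60132.)
d + 335007 = 87912605/1462 + 335007 = 577692839/1462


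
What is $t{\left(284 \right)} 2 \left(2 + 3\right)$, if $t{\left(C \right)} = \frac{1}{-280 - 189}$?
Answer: $- \frac{10}{469} \approx -0.021322$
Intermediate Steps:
$t{\left(C \right)} = - \frac{1}{469}$ ($t{\left(C \right)} = \frac{1}{-469} = - \frac{1}{469}$)
$t{\left(284 \right)} 2 \left(2 + 3\right) = - \frac{2 \left(2 + 3\right)}{469} = - \frac{2 \cdot 5}{469} = \left(- \frac{1}{469}\right) 10 = - \frac{10}{469}$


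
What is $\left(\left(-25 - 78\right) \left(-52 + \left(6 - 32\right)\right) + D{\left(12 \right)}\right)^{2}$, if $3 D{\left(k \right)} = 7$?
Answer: $\frac{581243881}{9} \approx 6.4583 \cdot 10^{7}$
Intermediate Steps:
$D{\left(k \right)} = \frac{7}{3}$ ($D{\left(k \right)} = \frac{1}{3} \cdot 7 = \frac{7}{3}$)
$\left(\left(-25 - 78\right) \left(-52 + \left(6 - 32\right)\right) + D{\left(12 \right)}\right)^{2} = \left(\left(-25 - 78\right) \left(-52 + \left(6 - 32\right)\right) + \frac{7}{3}\right)^{2} = \left(- 103 \left(-52 - 26\right) + \frac{7}{3}\right)^{2} = \left(\left(-103\right) \left(-78\right) + \frac{7}{3}\right)^{2} = \left(8034 + \frac{7}{3}\right)^{2} = \left(\frac{24109}{3}\right)^{2} = \frac{581243881}{9}$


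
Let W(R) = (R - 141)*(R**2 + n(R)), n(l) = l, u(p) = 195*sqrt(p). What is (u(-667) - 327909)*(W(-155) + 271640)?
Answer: 2227774396920 - 1324806600*I*sqrt(667) ≈ 2.2278e+12 - 3.4215e+10*I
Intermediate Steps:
W(R) = (-141 + R)*(R + R**2) (W(R) = (R - 141)*(R**2 + R) = (-141 + R)*(R + R**2))
(u(-667) - 327909)*(W(-155) + 271640) = (195*sqrt(-667) - 327909)*(-155*(-141 + (-155)**2 - 140*(-155)) + 271640) = (195*(I*sqrt(667)) - 327909)*(-155*(-141 + 24025 + 21700) + 271640) = (195*I*sqrt(667) - 327909)*(-155*45584 + 271640) = (-327909 + 195*I*sqrt(667))*(-7065520 + 271640) = (-327909 + 195*I*sqrt(667))*(-6793880) = 2227774396920 - 1324806600*I*sqrt(667)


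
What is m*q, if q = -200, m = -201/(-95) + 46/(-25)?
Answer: -1048/19 ≈ -55.158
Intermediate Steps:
m = 131/475 (m = -201*(-1/95) + 46*(-1/25) = 201/95 - 46/25 = 131/475 ≈ 0.27579)
m*q = (131/475)*(-200) = -1048/19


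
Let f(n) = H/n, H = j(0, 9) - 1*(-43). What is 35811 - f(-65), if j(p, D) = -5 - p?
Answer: 2327753/65 ≈ 35812.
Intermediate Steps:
H = 38 (H = (-5 - 1*0) - 1*(-43) = (-5 + 0) + 43 = -5 + 43 = 38)
f(n) = 38/n
35811 - f(-65) = 35811 - 38/(-65) = 35811 - 38*(-1)/65 = 35811 - 1*(-38/65) = 35811 + 38/65 = 2327753/65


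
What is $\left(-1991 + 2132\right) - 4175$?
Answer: $-4034$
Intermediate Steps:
$\left(-1991 + 2132\right) - 4175 = 141 - 4175 = -4034$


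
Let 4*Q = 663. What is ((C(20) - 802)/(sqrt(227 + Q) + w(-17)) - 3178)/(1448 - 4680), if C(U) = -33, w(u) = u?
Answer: 137565/134128 + 167*sqrt(1571)/134128 ≈ 1.0750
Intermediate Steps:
Q = 663/4 (Q = (1/4)*663 = 663/4 ≈ 165.75)
((C(20) - 802)/(sqrt(227 + Q) + w(-17)) - 3178)/(1448 - 4680) = ((-33 - 802)/(sqrt(227 + 663/4) - 17) - 3178)/(1448 - 4680) = (-835/(sqrt(1571/4) - 17) - 3178)/(-3232) = (-835/(sqrt(1571)/2 - 17) - 3178)*(-1/3232) = (-835/(-17 + sqrt(1571)/2) - 3178)*(-1/3232) = (-3178 - 835/(-17 + sqrt(1571)/2))*(-1/3232) = 1589/1616 + 835/(3232*(-17 + sqrt(1571)/2))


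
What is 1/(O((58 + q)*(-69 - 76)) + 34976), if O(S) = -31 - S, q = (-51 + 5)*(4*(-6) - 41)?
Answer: 1/476905 ≈ 2.0969e-6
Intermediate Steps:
q = 2990 (q = -46*(-24 - 41) = -46*(-65) = 2990)
1/(O((58 + q)*(-69 - 76)) + 34976) = 1/((-31 - (58 + 2990)*(-69 - 76)) + 34976) = 1/((-31 - 3048*(-145)) + 34976) = 1/((-31 - 1*(-441960)) + 34976) = 1/((-31 + 441960) + 34976) = 1/(441929 + 34976) = 1/476905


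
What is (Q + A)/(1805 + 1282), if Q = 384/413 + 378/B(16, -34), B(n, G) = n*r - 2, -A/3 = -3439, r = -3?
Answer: 35484856/10624425 ≈ 3.3399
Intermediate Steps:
A = 10317 (A = -3*(-3439) = 10317)
B(n, G) = -2 - 3*n (B(n, G) = n*(-3) - 2 = -3*n - 2 = -2 - 3*n)
Q = -68457/10325 (Q = 384/413 + 378/(-2 - 3*16) = 384*(1/413) + 378/(-2 - 48) = 384/413 + 378/(-50) = 384/413 + 378*(-1/50) = 384/413 - 189/25 = -68457/10325 ≈ -6.6302)
(Q + A)/(1805 + 1282) = (-68457/10325 + 10317)/(1805 + 1282) = (106454568/10325)/3087 = (106454568/10325)*(1/3087) = 35484856/10624425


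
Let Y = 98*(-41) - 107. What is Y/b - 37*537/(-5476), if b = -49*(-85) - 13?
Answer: 134927/51208 ≈ 2.6349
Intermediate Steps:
Y = -4125 (Y = -4018 - 107 = -4125)
b = 4152 (b = 4165 - 13 = 4152)
Y/b - 37*537/(-5476) = -4125/4152 - 37*537/(-5476) = -4125*1/4152 - 19869*(-1/5476) = -1375/1384 + 537/148 = 134927/51208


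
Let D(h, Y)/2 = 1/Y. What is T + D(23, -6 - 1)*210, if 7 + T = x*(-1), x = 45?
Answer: -112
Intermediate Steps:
T = -52 (T = -7 + 45*(-1) = -7 - 45 = -52)
D(h, Y) = 2/Y
T + D(23, -6 - 1)*210 = -52 + (2/(-6 - 1))*210 = -52 + (2/(-7))*210 = -52 + (2*(-1/7))*210 = -52 - 2/7*210 = -52 - 60 = -112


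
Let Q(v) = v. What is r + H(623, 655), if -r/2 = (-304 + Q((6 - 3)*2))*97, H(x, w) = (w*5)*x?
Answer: 2098137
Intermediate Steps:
H(x, w) = 5*w*x (H(x, w) = (5*w)*x = 5*w*x)
r = 57812 (r = -2*(-304 + (6 - 3)*2)*97 = -2*(-304 + 3*2)*97 = -2*(-304 + 6)*97 = -(-596)*97 = -2*(-28906) = 57812)
r + H(623, 655) = 57812 + 5*655*623 = 57812 + 2040325 = 2098137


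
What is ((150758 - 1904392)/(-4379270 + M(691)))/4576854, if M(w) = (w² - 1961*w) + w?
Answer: 876817/12028313287623 ≈ 7.2896e-8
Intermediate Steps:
M(w) = w² - 1960*w
((150758 - 1904392)/(-4379270 + M(691)))/4576854 = ((150758 - 1904392)/(-4379270 + 691*(-1960 + 691)))/4576854 = -1753634/(-4379270 + 691*(-1269))*(1/4576854) = -1753634/(-4379270 - 876879)*(1/4576854) = -1753634/(-5256149)*(1/4576854) = -1753634*(-1/5256149)*(1/4576854) = (1753634/5256149)*(1/4576854) = 876817/12028313287623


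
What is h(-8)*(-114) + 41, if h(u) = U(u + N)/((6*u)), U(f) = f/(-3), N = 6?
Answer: 511/12 ≈ 42.583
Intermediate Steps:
U(f) = -f/3 (U(f) = f*(-⅓) = -f/3)
h(u) = (-2 - u/3)/(6*u) (h(u) = (-(u + 6)/3)/((6*u)) = (-(6 + u)/3)*(1/(6*u)) = (-2 - u/3)*(1/(6*u)) = (-2 - u/3)/(6*u))
h(-8)*(-114) + 41 = ((1/18)*(-6 - 1*(-8))/(-8))*(-114) + 41 = ((1/18)*(-⅛)*(-6 + 8))*(-114) + 41 = ((1/18)*(-⅛)*2)*(-114) + 41 = -1/72*(-114) + 41 = 19/12 + 41 = 511/12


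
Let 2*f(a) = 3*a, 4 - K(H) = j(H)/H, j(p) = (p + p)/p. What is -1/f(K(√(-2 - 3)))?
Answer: -10/63 + I*√5/63 ≈ -0.15873 + 0.035493*I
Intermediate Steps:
j(p) = 2 (j(p) = (2*p)/p = 2)
K(H) = 4 - 2/H
f(a) = 3*a/2 (f(a) = (3*a)/2 = 3*a/2)
-1/f(K(√(-2 - 3))) = -1/(3*(4 - 2/√(-2 - 3))/2) = -1/(3*(4 - 2*(-I*√5/5))/2) = -1/(3*(4 - (-2)*I*√5/5)/2) = -1/(3*(4 + 2*I*√5/5)/2) = -1/(6 + 3*I*√5/5)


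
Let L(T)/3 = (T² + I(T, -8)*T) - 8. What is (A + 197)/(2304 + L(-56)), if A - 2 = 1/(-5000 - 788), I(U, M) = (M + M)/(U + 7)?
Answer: 895853/52369824 ≈ 0.017106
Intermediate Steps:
I(U, M) = 2*M/(7 + U) (I(U, M) = (2*M)/(7 + U) = 2*M/(7 + U))
L(T) = -24 + 3*T² - 48*T/(7 + T) (L(T) = 3*((T² + (2*(-8)/(7 + T))*T) - 8) = 3*((T² + (-16/(7 + T))*T) - 8) = 3*((T² - 16*T/(7 + T)) - 8) = 3*(-8 + T² - 16*T/(7 + T)) = -24 + 3*T² - 48*T/(7 + T))
A = 11575/5788 (A = 2 + 1/(-5000 - 788) = 2 + 1/(-5788) = 2 - 1/5788 = 11575/5788 ≈ 1.9998)
(A + 197)/(2304 + L(-56)) = (11575/5788 + 197)/(2304 + 3*(-16*(-56) + (-8 + (-56)²)*(7 - 56))/(7 - 56)) = 1151811/(5788*(2304 + 3*(896 + (-8 + 3136)*(-49))/(-49))) = 1151811/(5788*(2304 + 3*(-1/49)*(896 + 3128*(-49)))) = 1151811/(5788*(2304 + 3*(-1/49)*(896 - 153272))) = 1151811/(5788*(2304 + 3*(-1/49)*(-152376))) = 1151811/(5788*(2304 + 65304/7)) = 1151811/(5788*(81432/7)) = (1151811/5788)*(7/81432) = 895853/52369824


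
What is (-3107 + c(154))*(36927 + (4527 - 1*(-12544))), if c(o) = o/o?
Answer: -167717788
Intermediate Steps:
c(o) = 1
(-3107 + c(154))*(36927 + (4527 - 1*(-12544))) = (-3107 + 1)*(36927 + (4527 - 1*(-12544))) = -3106*(36927 + (4527 + 12544)) = -3106*(36927 + 17071) = -3106*53998 = -167717788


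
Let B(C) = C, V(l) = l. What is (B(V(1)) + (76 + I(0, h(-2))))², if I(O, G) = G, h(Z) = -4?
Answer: 5329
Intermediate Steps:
(B(V(1)) + (76 + I(0, h(-2))))² = (1 + (76 - 4))² = (1 + 72)² = 73² = 5329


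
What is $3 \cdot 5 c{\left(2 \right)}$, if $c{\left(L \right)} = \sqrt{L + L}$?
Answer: $30$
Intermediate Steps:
$c{\left(L \right)} = \sqrt{2} \sqrt{L}$ ($c{\left(L \right)} = \sqrt{2 L} = \sqrt{2} \sqrt{L}$)
$3 \cdot 5 c{\left(2 \right)} = 3 \cdot 5 \sqrt{2} \sqrt{2} = 15 \cdot 2 = 30$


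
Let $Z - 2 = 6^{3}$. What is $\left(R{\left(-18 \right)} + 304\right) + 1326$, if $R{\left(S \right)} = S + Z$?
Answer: $1830$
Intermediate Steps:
$Z = 218$ ($Z = 2 + 6^{3} = 2 + 216 = 218$)
$R{\left(S \right)} = 218 + S$ ($R{\left(S \right)} = S + 218 = 218 + S$)
$\left(R{\left(-18 \right)} + 304\right) + 1326 = \left(\left(218 - 18\right) + 304\right) + 1326 = \left(200 + 304\right) + 1326 = 504 + 1326 = 1830$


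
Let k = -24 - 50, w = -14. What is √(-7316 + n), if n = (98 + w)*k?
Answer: 2*I*√3383 ≈ 116.33*I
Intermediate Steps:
k = -74
n = -6216 (n = (98 - 14)*(-74) = 84*(-74) = -6216)
√(-7316 + n) = √(-7316 - 6216) = √(-13532) = 2*I*√3383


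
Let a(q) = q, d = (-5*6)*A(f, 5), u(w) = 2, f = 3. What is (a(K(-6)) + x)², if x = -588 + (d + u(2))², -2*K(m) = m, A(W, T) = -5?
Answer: 507105361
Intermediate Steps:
K(m) = -m/2
d = 150 (d = -5*6*(-5) = -30*(-5) = 150)
x = 22516 (x = -588 + (150 + 2)² = -588 + 152² = -588 + 23104 = 22516)
(a(K(-6)) + x)² = (-½*(-6) + 22516)² = (3 + 22516)² = 22519² = 507105361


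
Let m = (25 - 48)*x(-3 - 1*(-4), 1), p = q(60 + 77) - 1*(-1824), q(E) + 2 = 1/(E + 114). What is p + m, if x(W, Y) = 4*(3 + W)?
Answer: 364955/251 ≈ 1454.0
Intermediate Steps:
q(E) = -2 + 1/(114 + E) (q(E) = -2 + 1/(E + 114) = -2 + 1/(114 + E))
x(W, Y) = 12 + 4*W
p = 457323/251 (p = (-227 - 2*(60 + 77))/(114 + (60 + 77)) - 1*(-1824) = (-227 - 2*137)/(114 + 137) + 1824 = (-227 - 274)/251 + 1824 = (1/251)*(-501) + 1824 = -501/251 + 1824 = 457323/251 ≈ 1822.0)
m = -368 (m = (25 - 48)*(12 + 4*(-3 - 1*(-4))) = -23*(12 + 4*(-3 + 4)) = -23*(12 + 4*1) = -23*(12 + 4) = -23*16 = -368)
p + m = 457323/251 - 368 = 364955/251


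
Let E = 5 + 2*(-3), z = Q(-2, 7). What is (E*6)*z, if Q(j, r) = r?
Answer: -42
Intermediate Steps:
z = 7
E = -1 (E = 5 - 6 = -1)
(E*6)*z = -1*6*7 = -6*7 = -42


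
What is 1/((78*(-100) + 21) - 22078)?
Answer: -1/29857 ≈ -3.3493e-5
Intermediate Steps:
1/((78*(-100) + 21) - 22078) = 1/((-7800 + 21) - 22078) = 1/(-7779 - 22078) = 1/(-29857) = -1/29857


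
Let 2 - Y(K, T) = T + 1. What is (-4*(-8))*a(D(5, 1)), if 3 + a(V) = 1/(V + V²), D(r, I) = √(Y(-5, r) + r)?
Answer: -80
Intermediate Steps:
Y(K, T) = 1 - T (Y(K, T) = 2 - (T + 1) = 2 - (1 + T) = 2 + (-1 - T) = 1 - T)
D(r, I) = 1 (D(r, I) = √((1 - r) + r) = √1 = 1)
a(V) = -3 + 1/(V + V²)
(-4*(-8))*a(D(5, 1)) = (-4*(-8))*((1 - 3*1 - 3*1²)/(1*(1 + 1))) = 32*(1*(1 - 3 - 3*1)/2) = 32*(1*(½)*(1 - 3 - 3)) = 32*(1*(½)*(-5)) = 32*(-5/2) = -80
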